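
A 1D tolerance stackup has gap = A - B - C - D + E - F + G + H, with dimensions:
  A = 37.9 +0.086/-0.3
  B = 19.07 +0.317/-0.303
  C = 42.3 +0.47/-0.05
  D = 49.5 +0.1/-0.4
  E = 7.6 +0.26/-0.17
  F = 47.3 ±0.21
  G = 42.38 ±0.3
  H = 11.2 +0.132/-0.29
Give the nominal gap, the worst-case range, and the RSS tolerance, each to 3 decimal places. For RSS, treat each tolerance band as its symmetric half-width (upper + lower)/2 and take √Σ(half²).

Stack each dimension's contribution:
  +A: nom +37.900 → Σnom=37.900; wc +0.086/-0.300 → slack +0.086/-0.300; half-tol=0.193, Σhalf²=0.037249
  -B: nom -19.070 → Σnom=18.830; wc +0.303/-0.317 → slack +0.389/-0.617; half-tol=0.310, Σhalf²=0.133349
  -C: nom -42.300 → Σnom=-23.470; wc +0.050/-0.470 → slack +0.439/-1.087; half-tol=0.260, Σhalf²=0.200949
  -D: nom -49.500 → Σnom=-72.970; wc +0.400/-0.100 → slack +0.839/-1.187; half-tol=0.250, Σhalf²=0.263449
  +E: nom +7.600 → Σnom=-65.370; wc +0.260/-0.170 → slack +1.099/-1.357; half-tol=0.215, Σhalf²=0.309674
  -F: nom -47.300 → Σnom=-112.670; wc +0.210/-0.210 → slack +1.309/-1.567; half-tol=0.210, Σhalf²=0.353774
  +G: nom +42.380 → Σnom=-70.290; wc +0.300/-0.300 → slack +1.609/-1.867; half-tol=0.300, Σhalf²=0.443774
  +H: nom +11.200 → Σnom=-59.090; wc +0.132/-0.290 → slack +1.741/-2.157; half-tol=0.211, Σhalf²=0.488295
Nominal = -59.090. Worst-case = [-59.090 - 2.157, -59.090 + 1.741] = [-61.247, -57.349]. RSS = √0.488295 = 0.699.

nominal=-59.090 wc=[-61.247,-57.349] rss=0.699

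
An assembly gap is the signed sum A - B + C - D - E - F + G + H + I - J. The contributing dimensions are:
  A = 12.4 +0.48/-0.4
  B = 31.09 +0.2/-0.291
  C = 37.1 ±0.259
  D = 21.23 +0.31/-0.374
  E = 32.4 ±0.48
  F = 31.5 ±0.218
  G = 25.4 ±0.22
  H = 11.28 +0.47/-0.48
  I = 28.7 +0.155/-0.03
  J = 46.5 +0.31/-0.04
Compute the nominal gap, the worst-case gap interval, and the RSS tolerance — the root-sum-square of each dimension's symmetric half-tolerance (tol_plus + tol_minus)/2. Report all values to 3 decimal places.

nominal=-47.840 wc=[-50.747,-44.853] rss=1.014

Stack each dimension's contribution:
  +A: nom +12.400 → Σnom=12.400; wc +0.480/-0.400 → slack +0.480/-0.400; half-tol=0.440, Σhalf²=0.193600
  -B: nom -31.090 → Σnom=-18.690; wc +0.291/-0.200 → slack +0.771/-0.600; half-tol=0.245, Σhalf²=0.253870
  +C: nom +37.100 → Σnom=18.410; wc +0.259/-0.259 → slack +1.030/-0.859; half-tol=0.259, Σhalf²=0.320951
  -D: nom -21.230 → Σnom=-2.820; wc +0.374/-0.310 → slack +1.404/-1.169; half-tol=0.342, Σhalf²=0.437915
  -E: nom -32.400 → Σnom=-35.220; wc +0.480/-0.480 → slack +1.884/-1.649; half-tol=0.480, Σhalf²=0.668315
  -F: nom -31.500 → Σnom=-66.720; wc +0.218/-0.218 → slack +2.102/-1.867; half-tol=0.218, Σhalf²=0.715839
  +G: nom +25.400 → Σnom=-41.320; wc +0.220/-0.220 → slack +2.322/-2.087; half-tol=0.220, Σhalf²=0.764239
  +H: nom +11.280 → Σnom=-30.040; wc +0.470/-0.480 → slack +2.792/-2.567; half-tol=0.475, Σhalf²=0.989864
  +I: nom +28.700 → Σnom=-1.340; wc +0.155/-0.030 → slack +2.947/-2.597; half-tol=0.092, Σhalf²=0.998421
  -J: nom -46.500 → Σnom=-47.840; wc +0.040/-0.310 → slack +2.987/-2.907; half-tol=0.175, Σhalf²=1.029046
Nominal = -47.840. Worst-case = [-47.840 - 2.907, -47.840 + 2.987] = [-50.747, -44.853]. RSS = √1.029046 = 1.014.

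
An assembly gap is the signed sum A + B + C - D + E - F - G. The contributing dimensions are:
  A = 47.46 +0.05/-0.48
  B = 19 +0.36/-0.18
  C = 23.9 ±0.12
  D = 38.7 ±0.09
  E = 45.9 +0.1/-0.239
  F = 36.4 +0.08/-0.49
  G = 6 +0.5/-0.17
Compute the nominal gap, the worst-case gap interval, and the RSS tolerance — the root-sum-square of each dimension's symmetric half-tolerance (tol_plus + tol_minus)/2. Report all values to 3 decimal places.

Stack each dimension's contribution:
  +A: nom +47.460 → Σnom=47.460; wc +0.050/-0.480 → slack +0.050/-0.480; half-tol=0.265, Σhalf²=0.070225
  +B: nom +19.000 → Σnom=66.460; wc +0.360/-0.180 → slack +0.410/-0.660; half-tol=0.270, Σhalf²=0.143125
  +C: nom +23.900 → Σnom=90.360; wc +0.120/-0.120 → slack +0.530/-0.780; half-tol=0.120, Σhalf²=0.157525
  -D: nom -38.700 → Σnom=51.660; wc +0.090/-0.090 → slack +0.620/-0.870; half-tol=0.090, Σhalf²=0.165625
  +E: nom +45.900 → Σnom=97.560; wc +0.100/-0.239 → slack +0.720/-1.109; half-tol=0.169, Σhalf²=0.194355
  -F: nom -36.400 → Σnom=61.160; wc +0.490/-0.080 → slack +1.210/-1.189; half-tol=0.285, Σhalf²=0.275580
  -G: nom -6.000 → Σnom=55.160; wc +0.170/-0.500 → slack +1.380/-1.689; half-tol=0.335, Σhalf²=0.387805
Nominal = 55.160. Worst-case = [55.160 - 1.689, 55.160 + 1.380] = [53.471, 56.540]. RSS = √0.387805 = 0.623.

nominal=55.160 wc=[53.471,56.540] rss=0.623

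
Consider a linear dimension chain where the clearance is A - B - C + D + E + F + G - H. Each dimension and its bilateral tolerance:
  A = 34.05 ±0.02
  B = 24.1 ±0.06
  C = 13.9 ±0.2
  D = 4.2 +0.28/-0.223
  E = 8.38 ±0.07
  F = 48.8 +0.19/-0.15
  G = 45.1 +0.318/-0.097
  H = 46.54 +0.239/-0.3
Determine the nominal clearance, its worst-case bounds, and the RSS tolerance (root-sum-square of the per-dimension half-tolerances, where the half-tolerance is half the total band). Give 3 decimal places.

Stack each dimension's contribution:
  +A: nom +34.050 → Σnom=34.050; wc +0.020/-0.020 → slack +0.020/-0.020; half-tol=0.020, Σhalf²=0.000400
  -B: nom -24.100 → Σnom=9.950; wc +0.060/-0.060 → slack +0.080/-0.080; half-tol=0.060, Σhalf²=0.004000
  -C: nom -13.900 → Σnom=-3.950; wc +0.200/-0.200 → slack +0.280/-0.280; half-tol=0.200, Σhalf²=0.044000
  +D: nom +4.200 → Σnom=0.250; wc +0.280/-0.223 → slack +0.560/-0.503; half-tol=0.252, Σhalf²=0.107252
  +E: nom +8.380 → Σnom=8.630; wc +0.070/-0.070 → slack +0.630/-0.573; half-tol=0.070, Σhalf²=0.112152
  +F: nom +48.800 → Σnom=57.430; wc +0.190/-0.150 → slack +0.820/-0.723; half-tol=0.170, Σhalf²=0.141052
  +G: nom +45.100 → Σnom=102.530; wc +0.318/-0.097 → slack +1.138/-0.820; half-tol=0.208, Σhalf²=0.184109
  -H: nom -46.540 → Σnom=55.990; wc +0.300/-0.239 → slack +1.438/-1.059; half-tol=0.269, Σhalf²=0.256739
Nominal = 55.990. Worst-case = [55.990 - 1.059, 55.990 + 1.438] = [54.931, 57.428]. RSS = √0.256739 = 0.507.

nominal=55.990 wc=[54.931,57.428] rss=0.507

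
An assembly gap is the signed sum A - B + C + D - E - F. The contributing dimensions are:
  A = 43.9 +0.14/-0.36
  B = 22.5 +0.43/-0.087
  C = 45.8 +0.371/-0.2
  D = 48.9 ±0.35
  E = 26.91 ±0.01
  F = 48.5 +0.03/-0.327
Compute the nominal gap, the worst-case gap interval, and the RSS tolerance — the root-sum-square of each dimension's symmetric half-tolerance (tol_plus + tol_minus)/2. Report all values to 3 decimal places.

Stack each dimension's contribution:
  +A: nom +43.900 → Σnom=43.900; wc +0.140/-0.360 → slack +0.140/-0.360; half-tol=0.250, Σhalf²=0.062500
  -B: nom -22.500 → Σnom=21.400; wc +0.087/-0.430 → slack +0.227/-0.790; half-tol=0.259, Σhalf²=0.129322
  +C: nom +45.800 → Σnom=67.200; wc +0.371/-0.200 → slack +0.598/-0.990; half-tol=0.285, Σhalf²=0.210832
  +D: nom +48.900 → Σnom=116.100; wc +0.350/-0.350 → slack +0.948/-1.340; half-tol=0.350, Σhalf²=0.333332
  -E: nom -26.910 → Σnom=89.190; wc +0.010/-0.010 → slack +0.958/-1.350; half-tol=0.010, Σhalf²=0.333432
  -F: nom -48.500 → Σnom=40.690; wc +0.327/-0.030 → slack +1.285/-1.380; half-tol=0.178, Σhalf²=0.365295
Nominal = 40.690. Worst-case = [40.690 - 1.380, 40.690 + 1.285] = [39.310, 41.975]. RSS = √0.365295 = 0.604.

nominal=40.690 wc=[39.310,41.975] rss=0.604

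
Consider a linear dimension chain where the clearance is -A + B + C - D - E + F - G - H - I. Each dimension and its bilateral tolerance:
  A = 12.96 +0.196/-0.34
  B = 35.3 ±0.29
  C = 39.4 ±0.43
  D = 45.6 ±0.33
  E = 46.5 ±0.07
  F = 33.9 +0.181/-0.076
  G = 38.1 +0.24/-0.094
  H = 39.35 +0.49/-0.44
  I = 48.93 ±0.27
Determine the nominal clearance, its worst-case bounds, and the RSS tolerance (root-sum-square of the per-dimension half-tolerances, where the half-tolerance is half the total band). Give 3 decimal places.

nominal=-122.840 wc=[-125.232,-120.395] rss=0.888

Stack each dimension's contribution:
  -A: nom -12.960 → Σnom=-12.960; wc +0.340/-0.196 → slack +0.340/-0.196; half-tol=0.268, Σhalf²=0.071824
  +B: nom +35.300 → Σnom=22.340; wc +0.290/-0.290 → slack +0.630/-0.486; half-tol=0.290, Σhalf²=0.155924
  +C: nom +39.400 → Σnom=61.740; wc +0.430/-0.430 → slack +1.060/-0.916; half-tol=0.430, Σhalf²=0.340824
  -D: nom -45.600 → Σnom=16.140; wc +0.330/-0.330 → slack +1.390/-1.246; half-tol=0.330, Σhalf²=0.449724
  -E: nom -46.500 → Σnom=-30.360; wc +0.070/-0.070 → slack +1.460/-1.316; half-tol=0.070, Σhalf²=0.454624
  +F: nom +33.900 → Σnom=3.540; wc +0.181/-0.076 → slack +1.641/-1.392; half-tol=0.129, Σhalf²=0.471136
  -G: nom -38.100 → Σnom=-34.560; wc +0.094/-0.240 → slack +1.735/-1.632; half-tol=0.167, Σhalf²=0.499025
  -H: nom -39.350 → Σnom=-73.910; wc +0.440/-0.490 → slack +2.175/-2.122; half-tol=0.465, Σhalf²=0.715250
  -I: nom -48.930 → Σnom=-122.840; wc +0.270/-0.270 → slack +2.445/-2.392; half-tol=0.270, Σhalf²=0.788150
Nominal = -122.840. Worst-case = [-122.840 - 2.392, -122.840 + 2.445] = [-125.232, -120.395]. RSS = √0.788150 = 0.888.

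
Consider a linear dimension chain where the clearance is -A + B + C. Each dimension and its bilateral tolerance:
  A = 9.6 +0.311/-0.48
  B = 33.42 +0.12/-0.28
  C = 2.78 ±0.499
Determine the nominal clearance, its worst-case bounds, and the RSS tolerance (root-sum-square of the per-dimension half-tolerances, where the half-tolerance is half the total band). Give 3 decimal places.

Stack each dimension's contribution:
  -A: nom -9.600 → Σnom=-9.600; wc +0.480/-0.311 → slack +0.480/-0.311; half-tol=0.395, Σhalf²=0.156420
  +B: nom +33.420 → Σnom=23.820; wc +0.120/-0.280 → slack +0.600/-0.591; half-tol=0.200, Σhalf²=0.196420
  +C: nom +2.780 → Σnom=26.600; wc +0.499/-0.499 → slack +1.099/-1.090; half-tol=0.499, Σhalf²=0.445421
Nominal = 26.600. Worst-case = [26.600 - 1.090, 26.600 + 1.099] = [25.510, 27.699]. RSS = √0.445421 = 0.667.

nominal=26.600 wc=[25.510,27.699] rss=0.667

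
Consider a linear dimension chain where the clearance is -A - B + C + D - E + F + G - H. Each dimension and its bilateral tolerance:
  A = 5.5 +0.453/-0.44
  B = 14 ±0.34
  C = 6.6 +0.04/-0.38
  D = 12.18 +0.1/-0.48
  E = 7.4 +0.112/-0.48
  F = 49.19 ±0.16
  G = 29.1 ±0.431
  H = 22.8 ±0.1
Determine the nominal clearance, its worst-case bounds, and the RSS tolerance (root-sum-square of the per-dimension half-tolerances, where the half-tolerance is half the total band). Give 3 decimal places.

nominal=47.370 wc=[44.914,49.461] rss=0.867

Stack each dimension's contribution:
  -A: nom -5.500 → Σnom=-5.500; wc +0.440/-0.453 → slack +0.440/-0.453; half-tol=0.447, Σhalf²=0.199362
  -B: nom -14.000 → Σnom=-19.500; wc +0.340/-0.340 → slack +0.780/-0.793; half-tol=0.340, Σhalf²=0.314962
  +C: nom +6.600 → Σnom=-12.900; wc +0.040/-0.380 → slack +0.820/-1.173; half-tol=0.210, Σhalf²=0.359062
  +D: nom +12.180 → Σnom=-0.720; wc +0.100/-0.480 → slack +0.920/-1.653; half-tol=0.290, Σhalf²=0.443162
  -E: nom -7.400 → Σnom=-8.120; wc +0.480/-0.112 → slack +1.400/-1.765; half-tol=0.296, Σhalf²=0.530778
  +F: nom +49.190 → Σnom=41.070; wc +0.160/-0.160 → slack +1.560/-1.925; half-tol=0.160, Σhalf²=0.556378
  +G: nom +29.100 → Σnom=70.170; wc +0.431/-0.431 → slack +1.991/-2.356; half-tol=0.431, Σhalf²=0.742139
  -H: nom -22.800 → Σnom=47.370; wc +0.100/-0.100 → slack +2.091/-2.456; half-tol=0.100, Σhalf²=0.752139
Nominal = 47.370. Worst-case = [47.370 - 2.456, 47.370 + 2.091] = [44.914, 49.461]. RSS = √0.752139 = 0.867.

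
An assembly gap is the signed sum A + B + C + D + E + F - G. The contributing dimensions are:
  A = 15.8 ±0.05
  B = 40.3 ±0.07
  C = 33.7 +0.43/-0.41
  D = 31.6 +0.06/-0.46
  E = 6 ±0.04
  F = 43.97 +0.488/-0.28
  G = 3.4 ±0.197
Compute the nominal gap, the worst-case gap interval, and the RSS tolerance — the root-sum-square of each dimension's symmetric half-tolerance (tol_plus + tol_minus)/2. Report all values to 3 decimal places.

nominal=167.970 wc=[166.463,169.305] rss=0.663

Stack each dimension's contribution:
  +A: nom +15.800 → Σnom=15.800; wc +0.050/-0.050 → slack +0.050/-0.050; half-tol=0.050, Σhalf²=0.002500
  +B: nom +40.300 → Σnom=56.100; wc +0.070/-0.070 → slack +0.120/-0.120; half-tol=0.070, Σhalf²=0.007400
  +C: nom +33.700 → Σnom=89.800; wc +0.430/-0.410 → slack +0.550/-0.530; half-tol=0.420, Σhalf²=0.183800
  +D: nom +31.600 → Σnom=121.400; wc +0.060/-0.460 → slack +0.610/-0.990; half-tol=0.260, Σhalf²=0.251400
  +E: nom +6.000 → Σnom=127.400; wc +0.040/-0.040 → slack +0.650/-1.030; half-tol=0.040, Σhalf²=0.253000
  +F: nom +43.970 → Σnom=171.370; wc +0.488/-0.280 → slack +1.138/-1.310; half-tol=0.384, Σhalf²=0.400456
  -G: nom -3.400 → Σnom=167.970; wc +0.197/-0.197 → slack +1.335/-1.507; half-tol=0.197, Σhalf²=0.439265
Nominal = 167.970. Worst-case = [167.970 - 1.507, 167.970 + 1.335] = [166.463, 169.305]. RSS = √0.439265 = 0.663.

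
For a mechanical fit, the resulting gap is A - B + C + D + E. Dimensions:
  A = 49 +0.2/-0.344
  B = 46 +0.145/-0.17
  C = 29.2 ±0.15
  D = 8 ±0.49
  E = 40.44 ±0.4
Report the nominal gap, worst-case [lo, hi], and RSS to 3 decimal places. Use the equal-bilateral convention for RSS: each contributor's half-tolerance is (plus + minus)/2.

nominal=80.640 wc=[79.111,82.050] rss=0.722

Stack each dimension's contribution:
  +A: nom +49.000 → Σnom=49.000; wc +0.200/-0.344 → slack +0.200/-0.344; half-tol=0.272, Σhalf²=0.073984
  -B: nom -46.000 → Σnom=3.000; wc +0.170/-0.145 → slack +0.370/-0.489; half-tol=0.158, Σhalf²=0.098790
  +C: nom +29.200 → Σnom=32.200; wc +0.150/-0.150 → slack +0.520/-0.639; half-tol=0.150, Σhalf²=0.121290
  +D: nom +8.000 → Σnom=40.200; wc +0.490/-0.490 → slack +1.010/-1.129; half-tol=0.490, Σhalf²=0.361390
  +E: nom +40.440 → Σnom=80.640; wc +0.400/-0.400 → slack +1.410/-1.529; half-tol=0.400, Σhalf²=0.521390
Nominal = 80.640. Worst-case = [80.640 - 1.529, 80.640 + 1.410] = [79.111, 82.050]. RSS = √0.521390 = 0.722.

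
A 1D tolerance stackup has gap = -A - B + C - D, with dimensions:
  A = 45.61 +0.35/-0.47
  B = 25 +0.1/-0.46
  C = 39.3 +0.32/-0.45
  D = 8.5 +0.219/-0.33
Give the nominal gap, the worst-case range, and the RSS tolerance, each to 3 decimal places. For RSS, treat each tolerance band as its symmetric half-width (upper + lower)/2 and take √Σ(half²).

nominal=-39.810 wc=[-40.929,-38.230] rss=0.686

Stack each dimension's contribution:
  -A: nom -45.610 → Σnom=-45.610; wc +0.470/-0.350 → slack +0.470/-0.350; half-tol=0.410, Σhalf²=0.168100
  -B: nom -25.000 → Σnom=-70.610; wc +0.460/-0.100 → slack +0.930/-0.450; half-tol=0.280, Σhalf²=0.246500
  +C: nom +39.300 → Σnom=-31.310; wc +0.320/-0.450 → slack +1.250/-0.900; half-tol=0.385, Σhalf²=0.394725
  -D: nom -8.500 → Σnom=-39.810; wc +0.330/-0.219 → slack +1.580/-1.119; half-tol=0.275, Σhalf²=0.470075
Nominal = -39.810. Worst-case = [-39.810 - 1.119, -39.810 + 1.580] = [-40.929, -38.230]. RSS = √0.470075 = 0.686.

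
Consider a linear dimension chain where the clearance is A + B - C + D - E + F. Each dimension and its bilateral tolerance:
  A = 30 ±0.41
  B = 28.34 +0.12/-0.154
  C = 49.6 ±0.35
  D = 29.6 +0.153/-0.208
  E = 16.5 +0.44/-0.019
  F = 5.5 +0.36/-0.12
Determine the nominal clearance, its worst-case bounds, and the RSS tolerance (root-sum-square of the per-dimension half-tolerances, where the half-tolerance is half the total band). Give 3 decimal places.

nominal=27.340 wc=[25.658,28.752] rss=0.672

Stack each dimension's contribution:
  +A: nom +30.000 → Σnom=30.000; wc +0.410/-0.410 → slack +0.410/-0.410; half-tol=0.410, Σhalf²=0.168100
  +B: nom +28.340 → Σnom=58.340; wc +0.120/-0.154 → slack +0.530/-0.564; half-tol=0.137, Σhalf²=0.186869
  -C: nom -49.600 → Σnom=8.740; wc +0.350/-0.350 → slack +0.880/-0.914; half-tol=0.350, Σhalf²=0.309369
  +D: nom +29.600 → Σnom=38.340; wc +0.153/-0.208 → slack +1.033/-1.122; half-tol=0.180, Σhalf²=0.341949
  -E: nom -16.500 → Σnom=21.840; wc +0.019/-0.440 → slack +1.052/-1.562; half-tol=0.230, Σhalf²=0.394619
  +F: nom +5.500 → Σnom=27.340; wc +0.360/-0.120 → slack +1.412/-1.682; half-tol=0.240, Σhalf²=0.452219
Nominal = 27.340. Worst-case = [27.340 - 1.682, 27.340 + 1.412] = [25.658, 28.752]. RSS = √0.452219 = 0.672.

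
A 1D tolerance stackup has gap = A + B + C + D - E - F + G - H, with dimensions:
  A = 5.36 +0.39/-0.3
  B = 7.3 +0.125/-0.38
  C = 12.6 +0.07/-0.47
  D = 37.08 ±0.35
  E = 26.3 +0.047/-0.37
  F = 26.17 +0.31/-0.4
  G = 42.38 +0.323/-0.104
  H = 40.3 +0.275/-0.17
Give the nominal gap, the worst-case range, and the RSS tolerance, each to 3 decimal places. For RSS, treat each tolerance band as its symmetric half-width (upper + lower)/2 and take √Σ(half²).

nominal=11.950 wc=[9.714,14.148] rss=0.802

Stack each dimension's contribution:
  +A: nom +5.360 → Σnom=5.360; wc +0.390/-0.300 → slack +0.390/-0.300; half-tol=0.345, Σhalf²=0.119025
  +B: nom +7.300 → Σnom=12.660; wc +0.125/-0.380 → slack +0.515/-0.680; half-tol=0.253, Σhalf²=0.182781
  +C: nom +12.600 → Σnom=25.260; wc +0.070/-0.470 → slack +0.585/-1.150; half-tol=0.270, Σhalf²=0.255681
  +D: nom +37.080 → Σnom=62.340; wc +0.350/-0.350 → slack +0.935/-1.500; half-tol=0.350, Σhalf²=0.378181
  -E: nom -26.300 → Σnom=36.040; wc +0.370/-0.047 → slack +1.305/-1.547; half-tol=0.208, Σhalf²=0.421653
  -F: nom -26.170 → Σnom=9.870; wc +0.400/-0.310 → slack +1.705/-1.857; half-tol=0.355, Σhalf²=0.547678
  +G: nom +42.380 → Σnom=52.250; wc +0.323/-0.104 → slack +2.028/-1.961; half-tol=0.213, Σhalf²=0.593261
  -H: nom -40.300 → Σnom=11.950; wc +0.170/-0.275 → slack +2.198/-2.236; half-tol=0.223, Σhalf²=0.642767
Nominal = 11.950. Worst-case = [11.950 - 2.236, 11.950 + 2.198] = [9.714, 14.148]. RSS = √0.642767 = 0.802.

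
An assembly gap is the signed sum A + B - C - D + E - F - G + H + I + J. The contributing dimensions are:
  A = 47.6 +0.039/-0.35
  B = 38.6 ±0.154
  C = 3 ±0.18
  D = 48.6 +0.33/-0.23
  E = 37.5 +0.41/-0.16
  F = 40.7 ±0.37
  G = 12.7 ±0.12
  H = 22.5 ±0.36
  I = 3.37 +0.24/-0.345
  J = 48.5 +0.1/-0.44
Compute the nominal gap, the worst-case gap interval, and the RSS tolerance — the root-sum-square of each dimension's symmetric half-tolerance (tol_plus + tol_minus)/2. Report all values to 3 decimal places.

Stack each dimension's contribution:
  +A: nom +47.600 → Σnom=47.600; wc +0.039/-0.350 → slack +0.039/-0.350; half-tol=0.194, Σhalf²=0.037830
  +B: nom +38.600 → Σnom=86.200; wc +0.154/-0.154 → slack +0.193/-0.504; half-tol=0.154, Σhalf²=0.061546
  -C: nom -3.000 → Σnom=83.200; wc +0.180/-0.180 → slack +0.373/-0.684; half-tol=0.180, Σhalf²=0.093946
  -D: nom -48.600 → Σnom=34.600; wc +0.230/-0.330 → slack +0.603/-1.014; half-tol=0.280, Σhalf²=0.172346
  +E: nom +37.500 → Σnom=72.100; wc +0.410/-0.160 → slack +1.013/-1.174; half-tol=0.285, Σhalf²=0.253571
  -F: nom -40.700 → Σnom=31.400; wc +0.370/-0.370 → slack +1.383/-1.544; half-tol=0.370, Σhalf²=0.390471
  -G: nom -12.700 → Σnom=18.700; wc +0.120/-0.120 → slack +1.503/-1.664; half-tol=0.120, Σhalf²=0.404871
  +H: nom +22.500 → Σnom=41.200; wc +0.360/-0.360 → slack +1.863/-2.024; half-tol=0.360, Σhalf²=0.534471
  +I: nom +3.370 → Σnom=44.570; wc +0.240/-0.345 → slack +2.103/-2.369; half-tol=0.292, Σhalf²=0.620027
  +J: nom +48.500 → Σnom=93.070; wc +0.100/-0.440 → slack +2.203/-2.809; half-tol=0.270, Σhalf²=0.692927
Nominal = 93.070. Worst-case = [93.070 - 2.809, 93.070 + 2.203] = [90.261, 95.273]. RSS = √0.692927 = 0.832.

nominal=93.070 wc=[90.261,95.273] rss=0.832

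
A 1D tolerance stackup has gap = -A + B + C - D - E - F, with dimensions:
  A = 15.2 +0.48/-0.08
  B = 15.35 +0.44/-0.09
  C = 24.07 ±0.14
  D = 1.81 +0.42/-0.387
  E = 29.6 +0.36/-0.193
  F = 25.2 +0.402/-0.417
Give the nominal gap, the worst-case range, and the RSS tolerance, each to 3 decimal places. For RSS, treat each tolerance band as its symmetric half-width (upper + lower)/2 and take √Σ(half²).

nominal=-32.390 wc=[-34.282,-30.733] rss=0.758

Stack each dimension's contribution:
  -A: nom -15.200 → Σnom=-15.200; wc +0.080/-0.480 → slack +0.080/-0.480; half-tol=0.280, Σhalf²=0.078400
  +B: nom +15.350 → Σnom=0.150; wc +0.440/-0.090 → slack +0.520/-0.570; half-tol=0.265, Σhalf²=0.148625
  +C: nom +24.070 → Σnom=24.220; wc +0.140/-0.140 → slack +0.660/-0.710; half-tol=0.140, Σhalf²=0.168225
  -D: nom -1.810 → Σnom=22.410; wc +0.387/-0.420 → slack +1.047/-1.130; half-tol=0.403, Σhalf²=0.331037
  -E: nom -29.600 → Σnom=-7.190; wc +0.193/-0.360 → slack +1.240/-1.490; half-tol=0.276, Σhalf²=0.407489
  -F: nom -25.200 → Σnom=-32.390; wc +0.417/-0.402 → slack +1.657/-1.892; half-tol=0.409, Σhalf²=0.575180
Nominal = -32.390. Worst-case = [-32.390 - 1.892, -32.390 + 1.657] = [-34.282, -30.733]. RSS = √0.575180 = 0.758.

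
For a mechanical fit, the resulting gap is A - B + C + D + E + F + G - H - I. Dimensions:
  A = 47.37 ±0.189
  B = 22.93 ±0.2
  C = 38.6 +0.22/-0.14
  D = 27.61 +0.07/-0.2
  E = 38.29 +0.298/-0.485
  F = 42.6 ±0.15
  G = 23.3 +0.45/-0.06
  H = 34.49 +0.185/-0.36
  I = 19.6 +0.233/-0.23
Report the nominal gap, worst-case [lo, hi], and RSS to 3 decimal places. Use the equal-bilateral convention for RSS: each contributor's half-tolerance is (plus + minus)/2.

nominal=140.750 wc=[138.908,142.917] rss=0.704

Stack each dimension's contribution:
  +A: nom +47.370 → Σnom=47.370; wc +0.189/-0.189 → slack +0.189/-0.189; half-tol=0.189, Σhalf²=0.035721
  -B: nom -22.930 → Σnom=24.440; wc +0.200/-0.200 → slack +0.389/-0.389; half-tol=0.200, Σhalf²=0.075721
  +C: nom +38.600 → Σnom=63.040; wc +0.220/-0.140 → slack +0.609/-0.529; half-tol=0.180, Σhalf²=0.108121
  +D: nom +27.610 → Σnom=90.650; wc +0.070/-0.200 → slack +0.679/-0.729; half-tol=0.135, Σhalf²=0.126346
  +E: nom +38.290 → Σnom=128.940; wc +0.298/-0.485 → slack +0.977/-1.214; half-tol=0.391, Σhalf²=0.279618
  +F: nom +42.600 → Σnom=171.540; wc +0.150/-0.150 → slack +1.127/-1.364; half-tol=0.150, Σhalf²=0.302118
  +G: nom +23.300 → Σnom=194.840; wc +0.450/-0.060 → slack +1.577/-1.424; half-tol=0.255, Σhalf²=0.367143
  -H: nom -34.490 → Σnom=160.350; wc +0.360/-0.185 → slack +1.937/-1.609; half-tol=0.272, Σhalf²=0.441399
  -I: nom -19.600 → Σnom=140.750; wc +0.230/-0.233 → slack +2.167/-1.842; half-tol=0.232, Σhalf²=0.494992
Nominal = 140.750. Worst-case = [140.750 - 1.842, 140.750 + 2.167] = [138.908, 142.917]. RSS = √0.494992 = 0.704.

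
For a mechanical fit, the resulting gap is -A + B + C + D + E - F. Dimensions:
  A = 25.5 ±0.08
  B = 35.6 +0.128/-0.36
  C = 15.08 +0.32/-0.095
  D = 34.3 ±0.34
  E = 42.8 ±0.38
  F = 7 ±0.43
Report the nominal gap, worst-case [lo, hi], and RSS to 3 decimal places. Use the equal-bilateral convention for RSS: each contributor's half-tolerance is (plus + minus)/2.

nominal=95.280 wc=[93.595,96.958] rss=0.744

Stack each dimension's contribution:
  -A: nom -25.500 → Σnom=-25.500; wc +0.080/-0.080 → slack +0.080/-0.080; half-tol=0.080, Σhalf²=0.006400
  +B: nom +35.600 → Σnom=10.100; wc +0.128/-0.360 → slack +0.208/-0.440; half-tol=0.244, Σhalf²=0.065936
  +C: nom +15.080 → Σnom=25.180; wc +0.320/-0.095 → slack +0.528/-0.535; half-tol=0.208, Σhalf²=0.108992
  +D: nom +34.300 → Σnom=59.480; wc +0.340/-0.340 → slack +0.868/-0.875; half-tol=0.340, Σhalf²=0.224592
  +E: nom +42.800 → Σnom=102.280; wc +0.380/-0.380 → slack +1.248/-1.255; half-tol=0.380, Σhalf²=0.368992
  -F: nom -7.000 → Σnom=95.280; wc +0.430/-0.430 → slack +1.678/-1.685; half-tol=0.430, Σhalf²=0.553892
Nominal = 95.280. Worst-case = [95.280 - 1.685, 95.280 + 1.678] = [93.595, 96.958]. RSS = √0.553892 = 0.744.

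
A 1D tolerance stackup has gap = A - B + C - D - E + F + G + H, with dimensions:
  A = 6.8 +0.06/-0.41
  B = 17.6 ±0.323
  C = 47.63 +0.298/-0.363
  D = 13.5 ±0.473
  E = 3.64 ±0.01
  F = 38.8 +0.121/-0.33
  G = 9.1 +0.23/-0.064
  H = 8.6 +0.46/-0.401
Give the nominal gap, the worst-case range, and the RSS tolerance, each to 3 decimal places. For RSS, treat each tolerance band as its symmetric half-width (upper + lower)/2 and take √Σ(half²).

Stack each dimension's contribution:
  +A: nom +6.800 → Σnom=6.800; wc +0.060/-0.410 → slack +0.060/-0.410; half-tol=0.235, Σhalf²=0.055225
  -B: nom -17.600 → Σnom=-10.800; wc +0.323/-0.323 → slack +0.383/-0.733; half-tol=0.323, Σhalf²=0.159554
  +C: nom +47.630 → Σnom=36.830; wc +0.298/-0.363 → slack +0.681/-1.096; half-tol=0.331, Σhalf²=0.268784
  -D: nom -13.500 → Σnom=23.330; wc +0.473/-0.473 → slack +1.154/-1.569; half-tol=0.473, Σhalf²=0.492513
  -E: nom -3.640 → Σnom=19.690; wc +0.010/-0.010 → slack +1.164/-1.579; half-tol=0.010, Σhalf²=0.492613
  +F: nom +38.800 → Σnom=58.490; wc +0.121/-0.330 → slack +1.285/-1.909; half-tol=0.226, Σhalf²=0.543463
  +G: nom +9.100 → Σnom=67.590; wc +0.230/-0.064 → slack +1.515/-1.973; half-tol=0.147, Σhalf²=0.565072
  +H: nom +8.600 → Σnom=76.190; wc +0.460/-0.401 → slack +1.975/-2.374; half-tol=0.430, Σhalf²=0.750403
Nominal = 76.190. Worst-case = [76.190 - 2.374, 76.190 + 1.975] = [73.816, 78.165]. RSS = √0.750403 = 0.866.

nominal=76.190 wc=[73.816,78.165] rss=0.866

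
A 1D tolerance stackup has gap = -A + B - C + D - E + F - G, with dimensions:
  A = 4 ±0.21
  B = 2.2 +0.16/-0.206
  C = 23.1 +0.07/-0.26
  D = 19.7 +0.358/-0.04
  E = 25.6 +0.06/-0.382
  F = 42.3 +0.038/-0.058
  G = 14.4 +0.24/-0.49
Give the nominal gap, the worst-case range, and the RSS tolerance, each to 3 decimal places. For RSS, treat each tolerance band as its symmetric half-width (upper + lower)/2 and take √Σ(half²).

nominal=-2.900 wc=[-3.784,-1.002] rss=0.573

Stack each dimension's contribution:
  -A: nom -4.000 → Σnom=-4.000; wc +0.210/-0.210 → slack +0.210/-0.210; half-tol=0.210, Σhalf²=0.044100
  +B: nom +2.200 → Σnom=-1.800; wc +0.160/-0.206 → slack +0.370/-0.416; half-tol=0.183, Σhalf²=0.077589
  -C: nom -23.100 → Σnom=-24.900; wc +0.260/-0.070 → slack +0.630/-0.486; half-tol=0.165, Σhalf²=0.104814
  +D: nom +19.700 → Σnom=-5.200; wc +0.358/-0.040 → slack +0.988/-0.526; half-tol=0.199, Σhalf²=0.144415
  -E: nom -25.600 → Σnom=-30.800; wc +0.382/-0.060 → slack +1.370/-0.586; half-tol=0.221, Σhalf²=0.193256
  +F: nom +42.300 → Σnom=11.500; wc +0.038/-0.058 → slack +1.408/-0.644; half-tol=0.048, Σhalf²=0.195560
  -G: nom -14.400 → Σnom=-2.900; wc +0.490/-0.240 → slack +1.898/-0.884; half-tol=0.365, Σhalf²=0.328785
Nominal = -2.900. Worst-case = [-2.900 - 0.884, -2.900 + 1.898] = [-3.784, -1.002]. RSS = √0.328785 = 0.573.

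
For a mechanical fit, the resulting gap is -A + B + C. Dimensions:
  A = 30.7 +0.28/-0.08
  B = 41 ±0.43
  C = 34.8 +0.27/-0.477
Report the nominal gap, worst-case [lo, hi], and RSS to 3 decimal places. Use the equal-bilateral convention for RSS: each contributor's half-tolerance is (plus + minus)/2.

nominal=45.100 wc=[43.913,45.880] rss=0.597

Stack each dimension's contribution:
  -A: nom -30.700 → Σnom=-30.700; wc +0.080/-0.280 → slack +0.080/-0.280; half-tol=0.180, Σhalf²=0.032400
  +B: nom +41.000 → Σnom=10.300; wc +0.430/-0.430 → slack +0.510/-0.710; half-tol=0.430, Σhalf²=0.217300
  +C: nom +34.800 → Σnom=45.100; wc +0.270/-0.477 → slack +0.780/-1.187; half-tol=0.373, Σhalf²=0.356802
Nominal = 45.100. Worst-case = [45.100 - 1.187, 45.100 + 0.780] = [43.913, 45.880]. RSS = √0.356802 = 0.597.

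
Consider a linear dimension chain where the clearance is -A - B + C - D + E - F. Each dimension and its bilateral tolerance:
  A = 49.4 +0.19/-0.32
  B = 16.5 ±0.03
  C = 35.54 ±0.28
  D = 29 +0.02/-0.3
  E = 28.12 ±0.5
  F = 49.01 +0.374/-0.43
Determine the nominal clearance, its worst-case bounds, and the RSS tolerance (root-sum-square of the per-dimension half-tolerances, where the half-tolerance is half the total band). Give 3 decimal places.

Stack each dimension's contribution:
  -A: nom -49.400 → Σnom=-49.400; wc +0.320/-0.190 → slack +0.320/-0.190; half-tol=0.255, Σhalf²=0.065025
  -B: nom -16.500 → Σnom=-65.900; wc +0.030/-0.030 → slack +0.350/-0.220; half-tol=0.030, Σhalf²=0.065925
  +C: nom +35.540 → Σnom=-30.360; wc +0.280/-0.280 → slack +0.630/-0.500; half-tol=0.280, Σhalf²=0.144325
  -D: nom -29.000 → Σnom=-59.360; wc +0.300/-0.020 → slack +0.930/-0.520; half-tol=0.160, Σhalf²=0.169925
  +E: nom +28.120 → Σnom=-31.240; wc +0.500/-0.500 → slack +1.430/-1.020; half-tol=0.500, Σhalf²=0.419925
  -F: nom -49.010 → Σnom=-80.250; wc +0.430/-0.374 → slack +1.860/-1.394; half-tol=0.402, Σhalf²=0.581529
Nominal = -80.250. Worst-case = [-80.250 - 1.394, -80.250 + 1.860] = [-81.644, -78.390]. RSS = √0.581529 = 0.763.

nominal=-80.250 wc=[-81.644,-78.390] rss=0.763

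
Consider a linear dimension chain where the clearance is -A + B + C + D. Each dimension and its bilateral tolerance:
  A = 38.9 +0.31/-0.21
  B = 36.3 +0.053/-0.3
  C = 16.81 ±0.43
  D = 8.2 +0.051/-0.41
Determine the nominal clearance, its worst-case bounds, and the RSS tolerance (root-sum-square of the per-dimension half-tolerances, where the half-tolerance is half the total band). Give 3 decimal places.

Stack each dimension's contribution:
  -A: nom -38.900 → Σnom=-38.900; wc +0.210/-0.310 → slack +0.210/-0.310; half-tol=0.260, Σhalf²=0.067600
  +B: nom +36.300 → Σnom=-2.600; wc +0.053/-0.300 → slack +0.263/-0.610; half-tol=0.176, Σhalf²=0.098752
  +C: nom +16.810 → Σnom=14.210; wc +0.430/-0.430 → slack +0.693/-1.040; half-tol=0.430, Σhalf²=0.283652
  +D: nom +8.200 → Σnom=22.410; wc +0.051/-0.410 → slack +0.744/-1.450; half-tol=0.230, Σhalf²=0.336782
Nominal = 22.410. Worst-case = [22.410 - 1.450, 22.410 + 0.744] = [20.960, 23.154]. RSS = √0.336782 = 0.580.

nominal=22.410 wc=[20.960,23.154] rss=0.580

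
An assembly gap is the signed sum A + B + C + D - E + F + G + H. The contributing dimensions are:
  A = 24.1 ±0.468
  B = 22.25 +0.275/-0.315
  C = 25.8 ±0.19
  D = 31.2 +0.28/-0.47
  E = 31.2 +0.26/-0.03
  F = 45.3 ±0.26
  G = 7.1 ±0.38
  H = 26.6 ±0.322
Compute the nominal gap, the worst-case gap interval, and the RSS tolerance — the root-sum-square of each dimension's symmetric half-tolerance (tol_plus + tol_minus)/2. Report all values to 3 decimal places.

Stack each dimension's contribution:
  +A: nom +24.100 → Σnom=24.100; wc +0.468/-0.468 → slack +0.468/-0.468; half-tol=0.468, Σhalf²=0.219024
  +B: nom +22.250 → Σnom=46.350; wc +0.275/-0.315 → slack +0.743/-0.783; half-tol=0.295, Σhalf²=0.306049
  +C: nom +25.800 → Σnom=72.150; wc +0.190/-0.190 → slack +0.933/-0.973; half-tol=0.190, Σhalf²=0.342149
  +D: nom +31.200 → Σnom=103.350; wc +0.280/-0.470 → slack +1.213/-1.443; half-tol=0.375, Σhalf²=0.482774
  -E: nom -31.200 → Σnom=72.150; wc +0.030/-0.260 → slack +1.243/-1.703; half-tol=0.145, Σhalf²=0.503799
  +F: nom +45.300 → Σnom=117.450; wc +0.260/-0.260 → slack +1.503/-1.963; half-tol=0.260, Σhalf²=0.571399
  +G: nom +7.100 → Σnom=124.550; wc +0.380/-0.380 → slack +1.883/-2.343; half-tol=0.380, Σhalf²=0.715799
  +H: nom +26.600 → Σnom=151.150; wc +0.322/-0.322 → slack +2.205/-2.665; half-tol=0.322, Σhalf²=0.819483
Nominal = 151.150. Worst-case = [151.150 - 2.665, 151.150 + 2.205] = [148.485, 153.355]. RSS = √0.819483 = 0.905.

nominal=151.150 wc=[148.485,153.355] rss=0.905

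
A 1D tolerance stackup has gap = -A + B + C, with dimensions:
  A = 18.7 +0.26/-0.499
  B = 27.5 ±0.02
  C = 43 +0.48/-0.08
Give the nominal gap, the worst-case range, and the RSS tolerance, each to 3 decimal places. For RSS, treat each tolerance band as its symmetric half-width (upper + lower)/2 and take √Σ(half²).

Stack each dimension's contribution:
  -A: nom -18.700 → Σnom=-18.700; wc +0.499/-0.260 → slack +0.499/-0.260; half-tol=0.380, Σhalf²=0.144020
  +B: nom +27.500 → Σnom=8.800; wc +0.020/-0.020 → slack +0.519/-0.280; half-tol=0.020, Σhalf²=0.144420
  +C: nom +43.000 → Σnom=51.800; wc +0.480/-0.080 → slack +0.999/-0.360; half-tol=0.280, Σhalf²=0.222820
Nominal = 51.800. Worst-case = [51.800 - 0.360, 51.800 + 0.999] = [51.440, 52.799]. RSS = √0.222820 = 0.472.

nominal=51.800 wc=[51.440,52.799] rss=0.472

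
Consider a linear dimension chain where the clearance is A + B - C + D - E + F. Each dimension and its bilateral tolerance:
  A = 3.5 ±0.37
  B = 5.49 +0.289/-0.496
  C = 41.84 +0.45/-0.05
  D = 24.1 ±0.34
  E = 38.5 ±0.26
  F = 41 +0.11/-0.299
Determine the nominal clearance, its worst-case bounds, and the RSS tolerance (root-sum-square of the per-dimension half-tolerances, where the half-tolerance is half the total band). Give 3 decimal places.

nominal=-6.250 wc=[-8.465,-4.831] rss=0.761

Stack each dimension's contribution:
  +A: nom +3.500 → Σnom=3.500; wc +0.370/-0.370 → slack +0.370/-0.370; half-tol=0.370, Σhalf²=0.136900
  +B: nom +5.490 → Σnom=8.990; wc +0.289/-0.496 → slack +0.659/-0.866; half-tol=0.392, Σhalf²=0.290956
  -C: nom -41.840 → Σnom=-32.850; wc +0.050/-0.450 → slack +0.709/-1.316; half-tol=0.250, Σhalf²=0.353456
  +D: nom +24.100 → Σnom=-8.750; wc +0.340/-0.340 → slack +1.049/-1.656; half-tol=0.340, Σhalf²=0.469056
  -E: nom -38.500 → Σnom=-47.250; wc +0.260/-0.260 → slack +1.309/-1.916; half-tol=0.260, Σhalf²=0.536656
  +F: nom +41.000 → Σnom=-6.250; wc +0.110/-0.299 → slack +1.419/-2.215; half-tol=0.204, Σhalf²=0.578477
Nominal = -6.250. Worst-case = [-6.250 - 2.215, -6.250 + 1.419] = [-8.465, -4.831]. RSS = √0.578477 = 0.761.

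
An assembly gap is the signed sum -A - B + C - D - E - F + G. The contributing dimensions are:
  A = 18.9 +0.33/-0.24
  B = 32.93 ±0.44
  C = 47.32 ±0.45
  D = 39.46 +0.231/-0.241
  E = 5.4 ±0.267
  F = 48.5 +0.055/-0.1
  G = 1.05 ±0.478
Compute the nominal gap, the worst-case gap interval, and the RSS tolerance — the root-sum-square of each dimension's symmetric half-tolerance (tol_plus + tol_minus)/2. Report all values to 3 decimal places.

nominal=-96.820 wc=[-99.071,-94.604] rss=0.916

Stack each dimension's contribution:
  -A: nom -18.900 → Σnom=-18.900; wc +0.240/-0.330 → slack +0.240/-0.330; half-tol=0.285, Σhalf²=0.081225
  -B: nom -32.930 → Σnom=-51.830; wc +0.440/-0.440 → slack +0.680/-0.770; half-tol=0.440, Σhalf²=0.274825
  +C: nom +47.320 → Σnom=-4.510; wc +0.450/-0.450 → slack +1.130/-1.220; half-tol=0.450, Σhalf²=0.477325
  -D: nom -39.460 → Σnom=-43.970; wc +0.241/-0.231 → slack +1.371/-1.451; half-tol=0.236, Σhalf²=0.533021
  -E: nom -5.400 → Σnom=-49.370; wc +0.267/-0.267 → slack +1.638/-1.718; half-tol=0.267, Σhalf²=0.604310
  -F: nom -48.500 → Σnom=-97.870; wc +0.100/-0.055 → slack +1.738/-1.773; half-tol=0.077, Σhalf²=0.610316
  +G: nom +1.050 → Σnom=-96.820; wc +0.478/-0.478 → slack +2.216/-2.251; half-tol=0.478, Σhalf²=0.838800
Nominal = -96.820. Worst-case = [-96.820 - 2.251, -96.820 + 2.216] = [-99.071, -94.604]. RSS = √0.838800 = 0.916.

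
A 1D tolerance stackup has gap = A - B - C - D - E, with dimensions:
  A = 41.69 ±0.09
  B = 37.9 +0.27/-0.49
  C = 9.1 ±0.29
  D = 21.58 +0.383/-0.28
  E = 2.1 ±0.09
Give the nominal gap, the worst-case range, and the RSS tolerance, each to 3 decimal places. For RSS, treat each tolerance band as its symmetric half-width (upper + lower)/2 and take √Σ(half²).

nominal=-28.990 wc=[-30.113,-27.750] rss=0.595

Stack each dimension's contribution:
  +A: nom +41.690 → Σnom=41.690; wc +0.090/-0.090 → slack +0.090/-0.090; half-tol=0.090, Σhalf²=0.008100
  -B: nom -37.900 → Σnom=3.790; wc +0.490/-0.270 → slack +0.580/-0.360; half-tol=0.380, Σhalf²=0.152500
  -C: nom -9.100 → Σnom=-5.310; wc +0.290/-0.290 → slack +0.870/-0.650; half-tol=0.290, Σhalf²=0.236600
  -D: nom -21.580 → Σnom=-26.890; wc +0.280/-0.383 → slack +1.150/-1.033; half-tol=0.332, Σhalf²=0.346492
  -E: nom -2.100 → Σnom=-28.990; wc +0.090/-0.090 → slack +1.240/-1.123; half-tol=0.090, Σhalf²=0.354592
Nominal = -28.990. Worst-case = [-28.990 - 1.123, -28.990 + 1.240] = [-30.113, -27.750]. RSS = √0.354592 = 0.595.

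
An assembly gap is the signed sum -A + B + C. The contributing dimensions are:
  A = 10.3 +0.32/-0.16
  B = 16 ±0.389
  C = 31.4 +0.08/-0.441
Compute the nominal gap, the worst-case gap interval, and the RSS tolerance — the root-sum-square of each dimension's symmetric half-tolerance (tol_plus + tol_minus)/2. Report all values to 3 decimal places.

nominal=37.100 wc=[35.950,37.729] rss=0.526

Stack each dimension's contribution:
  -A: nom -10.300 → Σnom=-10.300; wc +0.160/-0.320 → slack +0.160/-0.320; half-tol=0.240, Σhalf²=0.057600
  +B: nom +16.000 → Σnom=5.700; wc +0.389/-0.389 → slack +0.549/-0.709; half-tol=0.389, Σhalf²=0.208921
  +C: nom +31.400 → Σnom=37.100; wc +0.080/-0.441 → slack +0.629/-1.150; half-tol=0.261, Σhalf²=0.276781
Nominal = 37.100. Worst-case = [37.100 - 1.150, 37.100 + 0.629] = [35.950, 37.729]. RSS = √0.276781 = 0.526.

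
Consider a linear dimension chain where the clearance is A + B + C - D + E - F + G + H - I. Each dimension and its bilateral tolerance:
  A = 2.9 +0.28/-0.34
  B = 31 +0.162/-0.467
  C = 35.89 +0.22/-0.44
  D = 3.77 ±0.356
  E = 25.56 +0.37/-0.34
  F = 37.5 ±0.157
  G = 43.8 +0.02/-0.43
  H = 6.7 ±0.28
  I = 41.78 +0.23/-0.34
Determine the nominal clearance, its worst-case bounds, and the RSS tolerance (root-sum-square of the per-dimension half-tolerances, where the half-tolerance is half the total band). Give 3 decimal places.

nominal=62.800 wc=[59.760,64.985] rss=0.890

Stack each dimension's contribution:
  +A: nom +2.900 → Σnom=2.900; wc +0.280/-0.340 → slack +0.280/-0.340; half-tol=0.310, Σhalf²=0.096100
  +B: nom +31.000 → Σnom=33.900; wc +0.162/-0.467 → slack +0.442/-0.807; half-tol=0.315, Σhalf²=0.195010
  +C: nom +35.890 → Σnom=69.790; wc +0.220/-0.440 → slack +0.662/-1.247; half-tol=0.330, Σhalf²=0.303910
  -D: nom -3.770 → Σnom=66.020; wc +0.356/-0.356 → slack +1.018/-1.603; half-tol=0.356, Σhalf²=0.430646
  +E: nom +25.560 → Σnom=91.580; wc +0.370/-0.340 → slack +1.388/-1.943; half-tol=0.355, Σhalf²=0.556671
  -F: nom -37.500 → Σnom=54.080; wc +0.157/-0.157 → slack +1.545/-2.100; half-tol=0.157, Σhalf²=0.581320
  +G: nom +43.800 → Σnom=97.880; wc +0.020/-0.430 → slack +1.565/-2.530; half-tol=0.225, Σhalf²=0.631945
  +H: nom +6.700 → Σnom=104.580; wc +0.280/-0.280 → slack +1.845/-2.810; half-tol=0.280, Σhalf²=0.710345
  -I: nom -41.780 → Σnom=62.800; wc +0.340/-0.230 → slack +2.185/-3.040; half-tol=0.285, Σhalf²=0.791570
Nominal = 62.800. Worst-case = [62.800 - 3.040, 62.800 + 2.185] = [59.760, 64.985]. RSS = √0.791570 = 0.890.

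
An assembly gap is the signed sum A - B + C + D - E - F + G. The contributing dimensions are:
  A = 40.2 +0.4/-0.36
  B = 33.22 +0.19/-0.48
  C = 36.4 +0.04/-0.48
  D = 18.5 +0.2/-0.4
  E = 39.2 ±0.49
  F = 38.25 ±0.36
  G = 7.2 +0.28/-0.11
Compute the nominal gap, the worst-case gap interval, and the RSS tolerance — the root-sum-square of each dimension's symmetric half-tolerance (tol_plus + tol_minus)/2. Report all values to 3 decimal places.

Stack each dimension's contribution:
  +A: nom +40.200 → Σnom=40.200; wc +0.400/-0.360 → slack +0.400/-0.360; half-tol=0.380, Σhalf²=0.144400
  -B: nom -33.220 → Σnom=6.980; wc +0.480/-0.190 → slack +0.880/-0.550; half-tol=0.335, Σhalf²=0.256625
  +C: nom +36.400 → Σnom=43.380; wc +0.040/-0.480 → slack +0.920/-1.030; half-tol=0.260, Σhalf²=0.324225
  +D: nom +18.500 → Σnom=61.880; wc +0.200/-0.400 → slack +1.120/-1.430; half-tol=0.300, Σhalf²=0.414225
  -E: nom -39.200 → Σnom=22.680; wc +0.490/-0.490 → slack +1.610/-1.920; half-tol=0.490, Σhalf²=0.654325
  -F: nom -38.250 → Σnom=-15.570; wc +0.360/-0.360 → slack +1.970/-2.280; half-tol=0.360, Σhalf²=0.783925
  +G: nom +7.200 → Σnom=-8.370; wc +0.280/-0.110 → slack +2.250/-2.390; half-tol=0.195, Σhalf²=0.821950
Nominal = -8.370. Worst-case = [-8.370 - 2.390, -8.370 + 2.250] = [-10.760, -6.120]. RSS = √0.821950 = 0.907.

nominal=-8.370 wc=[-10.760,-6.120] rss=0.907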